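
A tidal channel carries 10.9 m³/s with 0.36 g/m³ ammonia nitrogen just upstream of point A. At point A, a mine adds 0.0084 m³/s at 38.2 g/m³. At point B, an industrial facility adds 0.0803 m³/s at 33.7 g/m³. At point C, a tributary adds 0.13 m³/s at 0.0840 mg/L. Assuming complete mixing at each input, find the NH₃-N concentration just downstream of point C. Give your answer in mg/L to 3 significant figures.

0.626 mg/L

After input A: C = (10.9·0.36 + 0.0084·38.2) / 10.91 = 0.3891 mg/L.
After input B: C = (10.91·0.3891 + 0.0803·33.7) / 10.99 = 0.6326 mg/L.
After input C: C = (10.99·0.6326 + 0.13·0.084) / 11.12 = 0.6261 mg/L.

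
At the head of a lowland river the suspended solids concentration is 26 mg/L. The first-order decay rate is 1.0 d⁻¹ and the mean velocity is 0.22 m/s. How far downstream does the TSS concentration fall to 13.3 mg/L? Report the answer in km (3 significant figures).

From C = C₀·e^(−kt), t = ln(C₀/C)/k = ln(26/13.3)/1.0 = 0.6703/1.0 = 0.6703 d.
Distance = v·t = 0.22 m/s × 5.792e+04 s = 1.274e+04 m = 12.74 km.

12.7 km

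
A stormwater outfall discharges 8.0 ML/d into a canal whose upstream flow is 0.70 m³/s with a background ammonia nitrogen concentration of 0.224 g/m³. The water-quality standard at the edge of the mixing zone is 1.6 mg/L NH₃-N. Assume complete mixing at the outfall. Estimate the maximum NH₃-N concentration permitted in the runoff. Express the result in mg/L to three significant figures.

8.0 ML/d = 0.09259 m³/s.
Mass balance: 1.6·0.7926 = 0.09259·Cₑ + 0.7·0.224.
Cₑ = (1.268 − 0.1568) / 0.09259 = 12 mg/L.

12.0 mg/L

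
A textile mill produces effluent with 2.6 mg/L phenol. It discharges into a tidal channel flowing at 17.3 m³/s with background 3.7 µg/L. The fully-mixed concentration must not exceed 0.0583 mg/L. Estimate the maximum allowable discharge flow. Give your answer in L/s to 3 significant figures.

3.7 µg/L = 0.0037 mg/L.
Mass balance at complete mixing: C_std·(Q_w + Q_r) = Q_w·C_e + Q_r·C_b.
Rearranging, Q_w = Q_r·(C_std − C_b)/(C_e − C_std) = 17.3·(0.0583 − 0.0037) / (2.6 − 0.0583) = 0.3716 m³/s.
= 371.6 L/s.

372 L/s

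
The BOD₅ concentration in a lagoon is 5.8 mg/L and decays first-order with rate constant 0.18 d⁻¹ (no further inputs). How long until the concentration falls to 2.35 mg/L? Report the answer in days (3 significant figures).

t = ln(C₀/C)/k = ln(5.8/2.35)/0.18 = 0.9034/0.18 = 5.019 d.

5.02 d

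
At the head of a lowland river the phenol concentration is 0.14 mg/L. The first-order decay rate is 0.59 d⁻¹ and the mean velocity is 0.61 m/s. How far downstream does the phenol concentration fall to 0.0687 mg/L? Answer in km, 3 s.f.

From C = C₀·e^(−kt), t = ln(C₀/C)/k = ln(0.14/0.0687)/0.59 = 0.7119/0.59 = 1.207 d.
Distance = v·t = 0.61 m/s × 1.043e+05 s = 6.359e+04 m = 63.59 km.

63.6 km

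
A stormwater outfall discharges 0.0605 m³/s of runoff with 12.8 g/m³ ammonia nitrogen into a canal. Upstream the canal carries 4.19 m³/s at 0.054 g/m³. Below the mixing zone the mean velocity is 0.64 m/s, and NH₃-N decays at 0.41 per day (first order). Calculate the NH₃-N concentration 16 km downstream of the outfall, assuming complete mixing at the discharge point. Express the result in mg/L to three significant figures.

0.209 mg/L

After complete mixing, C₀ = (0.0605·12.8 + 4.19·0.054) / 4.251 = 0.2354 mg/L.
Travel time t = 1.6e+04 m / 0.64 m/s = 2.5e+04 s = 0.2894 d.
C = 0.2354·exp(−0.41·0.2894) = 0.2354·0.8881 = 0.2091 mg/L.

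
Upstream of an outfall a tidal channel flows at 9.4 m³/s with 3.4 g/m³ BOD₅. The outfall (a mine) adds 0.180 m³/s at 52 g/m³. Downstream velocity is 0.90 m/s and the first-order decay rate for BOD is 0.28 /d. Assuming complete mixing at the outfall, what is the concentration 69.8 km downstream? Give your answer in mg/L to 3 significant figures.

After complete mixing, C₀ = (0.18·52 + 9.4·3.4) / 9.58 = 4.313 mg/L.
Travel time t = 6.98e+04 m / 0.90 m/s = 7.756e+04 s = 0.8976 d.
C = 4.313·exp(−0.28·0.8976) = 4.313·0.7778 = 3.355 mg/L.

3.35 mg/L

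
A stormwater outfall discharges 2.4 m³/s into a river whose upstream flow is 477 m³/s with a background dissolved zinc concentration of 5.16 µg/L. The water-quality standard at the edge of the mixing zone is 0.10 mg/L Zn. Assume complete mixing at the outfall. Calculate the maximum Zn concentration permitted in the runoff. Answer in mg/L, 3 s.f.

18.9 mg/L

5.16 µg/L = 0.00516 mg/L.
Mass balance: 0.1·479.4 = 2.4·Cₑ + 477·0.00516.
Cₑ = (47.94 − 2.461) / 2.4 = 18.95 mg/L.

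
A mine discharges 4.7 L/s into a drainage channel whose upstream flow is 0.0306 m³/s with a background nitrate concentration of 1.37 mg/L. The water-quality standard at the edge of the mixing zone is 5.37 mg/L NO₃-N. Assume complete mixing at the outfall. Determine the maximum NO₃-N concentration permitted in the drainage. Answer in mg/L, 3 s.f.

4.7 L/s = 0.0047 m³/s.
Mass balance: 5.37·0.0353 = 0.0047·Cₑ + 0.0306·1.37.
Cₑ = (0.1896 − 0.04192) / 0.0047 = 31.41 mg/L.

31.4 mg/L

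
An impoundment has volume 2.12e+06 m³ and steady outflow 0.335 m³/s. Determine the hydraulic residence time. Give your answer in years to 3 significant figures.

0.201 yr

Q = 0.335 m³/s × 3.156e+07 s/yr = 1.057e+07 m³/yr.
Hydraulic residence time τ = V/Q = 2.12e+06/1.057e+07 = 0.2005 yr.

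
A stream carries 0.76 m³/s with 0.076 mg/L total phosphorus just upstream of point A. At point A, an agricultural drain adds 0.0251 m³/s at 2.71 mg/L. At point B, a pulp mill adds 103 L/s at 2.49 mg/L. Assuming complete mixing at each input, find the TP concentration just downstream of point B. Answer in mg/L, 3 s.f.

After input A: C = (0.76·0.076 + 0.0251·2.71) / 0.7851 = 0.1602 mg/L.
103 L/s = 0.103 m³/s.
After input B: C = (0.7851·0.1602 + 0.103·2.49) / 0.8881 = 0.4304 mg/L.

0.430 mg/L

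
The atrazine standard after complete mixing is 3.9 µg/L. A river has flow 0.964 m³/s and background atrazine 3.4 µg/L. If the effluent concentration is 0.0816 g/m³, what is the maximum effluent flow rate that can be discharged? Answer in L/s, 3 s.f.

6.20 L/s

3.4 µg/L = 0.0034 mg/L.
3.9 µg/L = 0.0039 mg/L.
Mass balance at complete mixing: C_std·(Q_w + Q_r) = Q_w·C_e + Q_r·C_b.
Rearranging, Q_w = Q_r·(C_std − C_b)/(C_e − C_std) = 0.964·(0.0039 − 0.0034) / (0.0816 − 0.0039) = 0.006203 m³/s.
= 6.203 L/s.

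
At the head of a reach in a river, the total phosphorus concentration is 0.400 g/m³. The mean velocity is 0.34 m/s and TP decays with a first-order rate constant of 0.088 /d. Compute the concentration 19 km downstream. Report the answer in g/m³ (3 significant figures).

Travel time t = 19 km / 0.34 m/s = 1.9e+04/0.34 = 5.588e+04 s = 0.6468 d.
First-order decay: C = 0.400·exp(−0.088·0.6468) = 0.400·0.9447 = 0.3779 g/m³.

0.378 g/m³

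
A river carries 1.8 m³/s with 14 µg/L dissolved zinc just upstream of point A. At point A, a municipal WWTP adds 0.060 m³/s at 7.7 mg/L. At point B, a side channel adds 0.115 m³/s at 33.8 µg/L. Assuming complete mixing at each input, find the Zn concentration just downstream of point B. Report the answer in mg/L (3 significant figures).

0.249 mg/L

14 µg/L = 0.014 mg/L.
After input A: C = (1.8·0.014 + 0.06·7.7) / 1.86 = 0.2619 mg/L.
33.8 µg/L = 0.0338 mg/L.
After input B: C = (1.86·0.2619 + 0.115·0.0338) / 1.975 = 0.2487 mg/L.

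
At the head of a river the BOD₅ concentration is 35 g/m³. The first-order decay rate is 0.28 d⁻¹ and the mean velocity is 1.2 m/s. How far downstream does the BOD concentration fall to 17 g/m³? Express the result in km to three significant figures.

From C = C₀·e^(−kt), t = ln(C₀/C)/k = ln(35/17)/0.28 = 0.7221/0.28 = 2.579 d.
Distance = v·t = 1.2 m/s × 2.228e+05 s = 2.674e+05 m = 267.4 km.

267 km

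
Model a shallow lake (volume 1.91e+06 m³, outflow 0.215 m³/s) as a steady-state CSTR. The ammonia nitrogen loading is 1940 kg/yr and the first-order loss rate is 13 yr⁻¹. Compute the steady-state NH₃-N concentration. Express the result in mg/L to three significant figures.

Outflow Q = 0.215 m³/s × 3.156e+07 s/yr = 6.785e+06 m³/yr.
Steady-state CSTR mass balance: W = Q·C + k·V·C, so C = W/(Q + kV).
Q + kV = 6.785e+06 + 13·1.91e+06 = 3.161e+07 m³/yr.
C = 1940/3.161e+07 = 6.136e-05 kg/m³ = 0.06136 mg/L.

0.0614 mg/L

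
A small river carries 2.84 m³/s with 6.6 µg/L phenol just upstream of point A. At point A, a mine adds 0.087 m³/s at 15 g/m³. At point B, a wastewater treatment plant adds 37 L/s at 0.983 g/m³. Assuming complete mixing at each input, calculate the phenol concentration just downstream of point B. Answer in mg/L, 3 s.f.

0.459 mg/L

6.6 µg/L = 0.0066 mg/L.
After input A: C = (2.84·0.0066 + 0.087·15) / 2.927 = 0.4523 mg/L.
37 L/s = 0.037 m³/s.
After input B: C = (2.927·0.4523 + 0.037·0.983) / 2.964 = 0.4589 mg/L.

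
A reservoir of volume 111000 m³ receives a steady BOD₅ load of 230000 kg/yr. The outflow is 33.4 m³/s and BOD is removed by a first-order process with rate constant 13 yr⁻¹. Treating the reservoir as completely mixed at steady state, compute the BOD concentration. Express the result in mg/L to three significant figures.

0.218 mg/L

Outflow Q = 33.4 m³/s × 3.156e+07 s/yr = 1.054e+09 m³/yr.
Steady-state CSTR mass balance: W = Q·C + k·V·C, so C = W/(Q + kV).
Q + kV = 1.054e+09 + 13·111000 = 1.055e+09 m³/yr.
C = 230000/1.055e+09 = 0.0002179 kg/m³ = 0.2179 mg/L.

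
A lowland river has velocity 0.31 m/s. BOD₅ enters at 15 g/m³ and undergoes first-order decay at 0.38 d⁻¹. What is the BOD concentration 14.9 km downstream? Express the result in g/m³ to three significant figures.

Travel time t = 14.9 km / 0.31 m/s = 1.49e+04/0.31 = 4.806e+04 s = 0.5563 d.
First-order decay: C = 15·exp(−0.38·0.5563) = 15·0.8095 = 12.14 g/m³.

12.1 g/m³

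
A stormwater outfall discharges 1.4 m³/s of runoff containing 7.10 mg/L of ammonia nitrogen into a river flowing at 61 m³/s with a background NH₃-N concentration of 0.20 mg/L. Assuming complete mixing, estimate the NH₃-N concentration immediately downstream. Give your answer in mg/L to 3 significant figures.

0.355 mg/L

Flow-weighted mixing gives C = (1.4·7.1 + 61·0.2) / (1.4 + 61) = 22.14/62.4 = 0.3548 mg/L.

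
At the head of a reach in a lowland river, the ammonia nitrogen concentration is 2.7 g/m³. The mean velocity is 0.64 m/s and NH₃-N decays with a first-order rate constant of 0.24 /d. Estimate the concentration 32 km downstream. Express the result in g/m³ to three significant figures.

Travel time t = 32 km / 0.64 m/s = 3.2e+04/0.64 = 5e+04 s = 0.5787 d.
First-order decay: C = 2.7·exp(−0.24·0.5787) = 2.7·0.8703 = 2.35 g/m³.

2.35 g/m³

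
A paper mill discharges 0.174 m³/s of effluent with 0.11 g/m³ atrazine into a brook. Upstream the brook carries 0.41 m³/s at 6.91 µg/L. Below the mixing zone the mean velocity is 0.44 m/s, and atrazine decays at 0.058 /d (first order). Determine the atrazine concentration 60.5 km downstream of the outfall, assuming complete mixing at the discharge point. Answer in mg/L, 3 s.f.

0.0343 mg/L

6.91 µg/L = 0.00691 mg/L.
After complete mixing, C₀ = (0.174·0.11 + 0.41·0.00691) / 0.584 = 0.03763 mg/L.
Travel time t = 6.05e+04 m / 0.44 m/s = 1.375e+05 s = 1.591 d.
C = 0.03763·exp(−0.058·1.591) = 0.03763·0.9118 = 0.03431 mg/L.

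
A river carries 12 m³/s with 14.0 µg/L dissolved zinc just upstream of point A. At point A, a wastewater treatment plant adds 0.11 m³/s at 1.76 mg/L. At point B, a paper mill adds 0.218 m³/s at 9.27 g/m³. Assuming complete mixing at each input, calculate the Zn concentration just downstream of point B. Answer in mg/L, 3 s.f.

14.0 µg/L = 0.014 mg/L.
After input A: C = (12·0.014 + 0.11·1.76) / 12.11 = 0.02986 mg/L.
After input B: C = (12.11·0.02986 + 0.218·9.27) / 12.33 = 0.1933 mg/L.

0.193 mg/L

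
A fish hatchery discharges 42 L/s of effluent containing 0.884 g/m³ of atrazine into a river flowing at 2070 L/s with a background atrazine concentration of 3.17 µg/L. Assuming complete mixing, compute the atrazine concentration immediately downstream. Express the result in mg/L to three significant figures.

42 L/s = 0.042 m³/s.
2070 L/s = 2.07 m³/s.
3.17 µg/L = 0.00317 mg/L.
By mass balance at complete mixing, C = (0.042·0.884 + 2.07·0.00317) / (0.042 + 2.07) = 0.04369/2.112 = 0.02069 mg/L.

0.0207 mg/L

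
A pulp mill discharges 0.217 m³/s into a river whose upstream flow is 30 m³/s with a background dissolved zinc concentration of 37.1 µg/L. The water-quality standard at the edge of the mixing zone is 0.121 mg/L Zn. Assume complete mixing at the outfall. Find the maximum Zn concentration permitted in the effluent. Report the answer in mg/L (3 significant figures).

11.7 mg/L

37.1 µg/L = 0.0371 mg/L.
Mass balance: 0.121·30.22 = 0.217·Cₑ + 30·0.0371.
Cₑ = (3.656 − 1.113) / 0.217 = 11.72 mg/L.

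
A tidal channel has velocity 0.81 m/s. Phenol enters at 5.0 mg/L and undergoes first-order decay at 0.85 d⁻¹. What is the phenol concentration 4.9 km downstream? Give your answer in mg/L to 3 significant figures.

Travel time t = 4.9 km / 0.81 m/s = 4900/0.81 = 6049 s = 0.07002 d.
First-order decay: C = 5.0·exp(−0.85·0.07002) = 5.0·0.9422 = 4.711 mg/L.

4.71 mg/L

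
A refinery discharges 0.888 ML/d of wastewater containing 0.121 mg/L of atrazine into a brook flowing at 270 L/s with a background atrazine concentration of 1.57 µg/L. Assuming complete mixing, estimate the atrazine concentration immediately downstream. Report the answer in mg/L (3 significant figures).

0.888 ML/d = 0.01028 m³/s.
270 L/s = 0.27 m³/s.
1.57 µg/L = 0.00157 mg/L.
Flow-weighted mixing gives C = (0.01028·0.121 + 0.27·0.00157) / (0.01028 + 0.27) = 0.001668/0.2803 = 0.005949 mg/L.

0.00595 mg/L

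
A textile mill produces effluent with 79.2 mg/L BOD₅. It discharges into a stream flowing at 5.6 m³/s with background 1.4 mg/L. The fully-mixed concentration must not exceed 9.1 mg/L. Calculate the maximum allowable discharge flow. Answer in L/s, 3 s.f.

615 L/s

Mass balance at complete mixing: C_std·(Q_w + Q_r) = Q_w·C_e + Q_r·C_b.
Rearranging, Q_w = Q_r·(C_std − C_b)/(C_e − C_std) = 5.6·(9.1 − 1.4) / (79.2 − 9.1) = 0.6151 m³/s.
= 615.1 L/s.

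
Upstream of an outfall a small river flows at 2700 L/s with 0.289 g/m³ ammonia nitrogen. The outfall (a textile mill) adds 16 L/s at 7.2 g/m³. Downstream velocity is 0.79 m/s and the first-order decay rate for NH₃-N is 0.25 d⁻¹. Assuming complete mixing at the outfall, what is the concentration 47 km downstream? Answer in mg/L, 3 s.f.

16 L/s = 0.016 m³/s.
2700 L/s = 2.7 m³/s.
After complete mixing, C₀ = (0.016·7.2 + 2.7·0.289) / 2.716 = 0.3297 mg/L.
Travel time t = 4.7e+04 m / 0.79 m/s = 5.949e+04 s = 0.6886 d.
C = 0.3297·exp(−0.25·0.6886) = 0.3297·0.8419 = 0.2776 mg/L.

0.278 mg/L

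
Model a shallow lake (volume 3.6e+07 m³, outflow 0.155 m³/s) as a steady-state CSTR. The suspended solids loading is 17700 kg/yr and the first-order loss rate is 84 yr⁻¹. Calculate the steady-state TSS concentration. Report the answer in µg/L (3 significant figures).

Outflow Q = 0.155 m³/s × 3.156e+07 s/yr = 4.891e+06 m³/yr.
Steady-state CSTR mass balance: W = Q·C + k·V·C, so C = W/(Q + kV).
Q + kV = 4.891e+06 + 84·3.6e+07 = 3.029e+09 m³/yr.
C = 17700/3.029e+09 = 5.844e-06 kg/m³ = 0.005844 mg/L = 5.844 µg/L.

5.84 µg/L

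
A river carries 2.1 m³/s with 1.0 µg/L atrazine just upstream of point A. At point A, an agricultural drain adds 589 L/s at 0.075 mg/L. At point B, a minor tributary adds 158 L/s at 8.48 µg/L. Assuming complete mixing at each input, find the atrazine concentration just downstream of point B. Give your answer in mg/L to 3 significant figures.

0.0167 mg/L

1.0 µg/L = 0.001 mg/L.
589 L/s = 0.589 m³/s.
After input A: C = (2.1·0.001 + 0.589·0.075) / 2.689 = 0.01721 mg/L.
158 L/s = 0.158 m³/s.
8.48 µg/L = 0.00848 mg/L.
After input B: C = (2.689·0.01721 + 0.158·0.00848) / 2.847 = 0.01672 mg/L.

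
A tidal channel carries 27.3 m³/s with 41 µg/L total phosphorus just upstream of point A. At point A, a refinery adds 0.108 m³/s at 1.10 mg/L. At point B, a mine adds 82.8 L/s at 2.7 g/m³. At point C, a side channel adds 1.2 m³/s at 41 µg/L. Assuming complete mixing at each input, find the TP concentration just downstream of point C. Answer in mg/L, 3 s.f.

0.0527 mg/L

41 µg/L = 0.041 mg/L.
After input A: C = (27.3·0.041 + 0.108·1.1) / 27.41 = 0.04517 mg/L.
82.8 L/s = 0.0828 m³/s.
After input B: C = (27.41·0.04517 + 0.0828·2.7) / 27.49 = 0.05317 mg/L.
41 µg/L = 0.041 mg/L.
After input C: C = (27.49·0.05317 + 1.2·0.041) / 28.69 = 0.05266 mg/L.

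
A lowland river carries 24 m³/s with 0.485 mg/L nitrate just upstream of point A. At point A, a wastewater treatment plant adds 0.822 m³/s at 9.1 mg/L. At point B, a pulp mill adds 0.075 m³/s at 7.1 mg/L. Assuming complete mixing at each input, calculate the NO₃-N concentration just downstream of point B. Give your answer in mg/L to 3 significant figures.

0.789 mg/L

After input A: C = (24·0.485 + 0.822·9.1) / 24.82 = 0.7703 mg/L.
After input B: C = (24.82·0.7703 + 0.075·7.1) / 24.9 = 0.7894 mg/L.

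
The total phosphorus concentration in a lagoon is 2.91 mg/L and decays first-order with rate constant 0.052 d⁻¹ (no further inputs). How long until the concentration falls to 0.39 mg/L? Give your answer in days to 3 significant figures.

t = ln(C₀/C)/k = ln(2.91/0.39)/0.052 = 2.01/0.052 = 38.65 d.

38.6 d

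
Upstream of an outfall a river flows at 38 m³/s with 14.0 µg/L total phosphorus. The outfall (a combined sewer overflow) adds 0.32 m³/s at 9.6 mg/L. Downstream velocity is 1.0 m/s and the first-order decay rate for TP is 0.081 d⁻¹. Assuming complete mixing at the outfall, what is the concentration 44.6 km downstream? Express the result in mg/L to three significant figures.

14.0 µg/L = 0.014 mg/L.
After complete mixing, C₀ = (0.32·9.6 + 38·0.014) / 38.32 = 0.09405 mg/L.
Travel time t = 4.46e+04 m / 1.0 m/s = 4.46e+04 s = 0.5162 d.
C = 0.09405·exp(−0.081·0.5162) = 0.09405·0.959 = 0.0902 mg/L.

0.0902 mg/L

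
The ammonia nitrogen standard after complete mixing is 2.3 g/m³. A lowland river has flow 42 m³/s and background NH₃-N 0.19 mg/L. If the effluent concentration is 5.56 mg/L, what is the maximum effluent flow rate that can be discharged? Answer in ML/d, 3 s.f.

2350 ML/d

Mass balance at complete mixing: C_std·(Q_w + Q_r) = Q_w·C_e + Q_r·C_b.
Rearranging, Q_w = Q_r·(C_std − C_b)/(C_e − C_std) = 42·(2.3 − 0.19) / (5.56 − 2.3) = 27.18 m³/s.
= 2349 ML/d.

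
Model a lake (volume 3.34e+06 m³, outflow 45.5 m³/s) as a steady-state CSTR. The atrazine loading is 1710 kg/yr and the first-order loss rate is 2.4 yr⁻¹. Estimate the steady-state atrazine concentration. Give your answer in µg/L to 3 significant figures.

1.18 µg/L

Outflow Q = 45.5 m³/s × 3.156e+07 s/yr = 1.436e+09 m³/yr.
Steady-state CSTR mass balance: W = Q·C + k·V·C, so C = W/(Q + kV).
Q + kV = 1.436e+09 + 2.4·3.34e+06 = 1.444e+09 m³/yr.
C = 1710/1.444e+09 = 1.184e-06 kg/m³ = 0.001184 mg/L = 1.184 µg/L.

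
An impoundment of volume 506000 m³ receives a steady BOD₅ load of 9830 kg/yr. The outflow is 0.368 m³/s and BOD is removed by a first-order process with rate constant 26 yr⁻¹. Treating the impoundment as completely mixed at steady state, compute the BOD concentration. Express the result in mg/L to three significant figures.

Outflow Q = 0.368 m³/s × 3.156e+07 s/yr = 1.161e+07 m³/yr.
Steady-state CSTR mass balance: W = Q·C + k·V·C, so C = W/(Q + kV).
Q + kV = 1.161e+07 + 26·506000 = 2.477e+07 m³/yr.
C = 9830/2.477e+07 = 0.0003969 kg/m³ = 0.3969 mg/L.

0.397 mg/L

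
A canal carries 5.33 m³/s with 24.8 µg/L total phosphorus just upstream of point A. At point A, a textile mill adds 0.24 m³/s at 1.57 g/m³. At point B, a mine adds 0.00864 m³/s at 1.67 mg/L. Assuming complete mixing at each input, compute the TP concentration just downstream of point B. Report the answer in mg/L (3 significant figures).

24.8 µg/L = 0.0248 mg/L.
After input A: C = (5.33·0.0248 + 0.24·1.57) / 5.57 = 0.09138 mg/L.
After input B: C = (5.57·0.09138 + 0.00864·1.67) / 5.579 = 0.09382 mg/L.

0.0938 mg/L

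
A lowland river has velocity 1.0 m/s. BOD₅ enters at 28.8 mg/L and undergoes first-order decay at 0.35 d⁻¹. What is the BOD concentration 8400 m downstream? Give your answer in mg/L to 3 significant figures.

27.8 mg/L

Travel time t = 8400 m / 1.0 m/s = 8400/1.0 = 8400 s = 0.09722 d.
First-order decay: C = 28.8·exp(−0.35·0.09722) = 28.8·0.9665 = 27.84 mg/L.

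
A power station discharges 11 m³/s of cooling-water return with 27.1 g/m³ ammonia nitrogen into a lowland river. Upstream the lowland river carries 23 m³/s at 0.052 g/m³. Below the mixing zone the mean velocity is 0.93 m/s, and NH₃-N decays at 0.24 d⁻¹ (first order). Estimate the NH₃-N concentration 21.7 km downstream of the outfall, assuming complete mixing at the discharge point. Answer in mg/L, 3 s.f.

8.25 mg/L

After complete mixing, C₀ = (11·27.1 + 23·0.052) / 34 = 8.803 mg/L.
Travel time t = 2.17e+04 m / 0.93 m/s = 2.333e+04 s = 0.2701 d.
C = 8.803·exp(−0.24·0.2701) = 8.803·0.9372 = 8.25 mg/L.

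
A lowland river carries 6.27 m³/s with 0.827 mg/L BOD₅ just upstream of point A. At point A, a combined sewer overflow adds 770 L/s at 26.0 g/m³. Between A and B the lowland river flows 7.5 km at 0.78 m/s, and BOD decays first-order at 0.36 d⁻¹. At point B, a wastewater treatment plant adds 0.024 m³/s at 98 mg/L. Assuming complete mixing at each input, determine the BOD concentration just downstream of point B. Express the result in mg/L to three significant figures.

770 L/s = 0.77 m³/s.
After input A: C = (6.27·0.827 + 0.77·26) / 7.04 = 3.58 mg/L.
Over the 7.5 km reach to input B (t = 9615 s = 0.1113 d), decay gives C = 3.58·exp(−0.36·0.1113) = 3.44 mg/L.
After input B: C = (7.04·3.44 + 0.024·98) / 7.064 = 3.761 mg/L.

3.76 mg/L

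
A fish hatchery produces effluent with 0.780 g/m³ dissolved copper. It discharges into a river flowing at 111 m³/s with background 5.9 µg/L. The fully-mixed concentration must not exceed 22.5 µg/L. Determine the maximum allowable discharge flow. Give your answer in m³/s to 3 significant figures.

2.43 m³/s

5.9 µg/L = 0.0059 mg/L.
22.5 µg/L = 0.0225 mg/L.
Mass balance at complete mixing: C_std·(Q_w + Q_r) = Q_w·C_e + Q_r·C_b.
Rearranging, Q_w = Q_r·(C_std − C_b)/(C_e − C_std) = 111·(0.0225 − 0.0059) / (0.78 − 0.0225) = 2.432 m³/s.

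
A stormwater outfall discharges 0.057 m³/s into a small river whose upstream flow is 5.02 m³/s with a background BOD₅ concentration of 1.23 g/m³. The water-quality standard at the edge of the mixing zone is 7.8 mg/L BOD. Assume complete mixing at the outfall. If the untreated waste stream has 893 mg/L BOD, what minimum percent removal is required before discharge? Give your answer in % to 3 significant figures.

34.3 %

Mass balance: 7.8·5.077 = 0.057·Cₑ + 5.02·1.23.
Cₑ = (39.6 − 6.175) / 0.057 = 586.4 mg/L.
Required removal = 1 − 586.4/893 = 34.33 %.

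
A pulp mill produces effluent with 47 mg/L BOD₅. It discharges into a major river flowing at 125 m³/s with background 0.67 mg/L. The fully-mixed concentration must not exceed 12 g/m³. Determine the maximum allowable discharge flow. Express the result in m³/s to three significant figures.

Mass balance at complete mixing: C_std·(Q_w + Q_r) = Q_w·C_e + Q_r·C_b.
Rearranging, Q_w = Q_r·(C_std − C_b)/(C_e − C_std) = 125·(12 − 0.67) / (47 − 12) = 40.46 m³/s.

40.5 m³/s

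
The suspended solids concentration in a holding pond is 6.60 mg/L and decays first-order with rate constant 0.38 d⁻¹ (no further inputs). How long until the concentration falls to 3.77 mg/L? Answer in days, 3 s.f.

1.47 d

t = ln(C₀/C)/k = ln(6.60/3.77)/0.38 = 0.56/0.38 = 1.474 d.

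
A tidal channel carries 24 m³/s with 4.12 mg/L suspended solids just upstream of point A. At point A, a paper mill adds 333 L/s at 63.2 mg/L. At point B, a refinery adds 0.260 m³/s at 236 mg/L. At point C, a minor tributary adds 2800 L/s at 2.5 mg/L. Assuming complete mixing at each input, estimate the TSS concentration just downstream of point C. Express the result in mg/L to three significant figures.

333 L/s = 0.333 m³/s.
After input A: C = (24·4.12 + 0.333·63.2) / 24.33 = 4.929 mg/L.
After input B: C = (24.33·4.929 + 0.26·236) / 24.59 = 7.371 mg/L.
2800 L/s = 2.8 m³/s.
After input C: C = (24.59·7.371 + 2.8·2.5) / 27.39 = 6.873 mg/L.

6.87 mg/L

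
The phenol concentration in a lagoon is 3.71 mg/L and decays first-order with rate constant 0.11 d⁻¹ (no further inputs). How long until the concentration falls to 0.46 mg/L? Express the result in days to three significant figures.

19.0 d

t = ln(C₀/C)/k = ln(3.71/0.46)/0.11 = 2.088/0.11 = 18.98 d.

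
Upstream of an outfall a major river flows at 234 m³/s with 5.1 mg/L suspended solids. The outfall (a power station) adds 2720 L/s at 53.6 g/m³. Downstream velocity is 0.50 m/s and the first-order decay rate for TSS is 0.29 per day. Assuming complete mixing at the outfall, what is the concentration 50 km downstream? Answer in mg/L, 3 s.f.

4.04 mg/L

2720 L/s = 2.72 m³/s.
After complete mixing, C₀ = (2.72·53.6 + 234·5.1) / 236.7 = 5.657 mg/L.
Travel time t = 5e+04 m / 0.50 m/s = 1e+05 s = 1.157 d.
C = 5.657·exp(−0.29·1.157) = 5.657·0.7149 = 4.044 mg/L.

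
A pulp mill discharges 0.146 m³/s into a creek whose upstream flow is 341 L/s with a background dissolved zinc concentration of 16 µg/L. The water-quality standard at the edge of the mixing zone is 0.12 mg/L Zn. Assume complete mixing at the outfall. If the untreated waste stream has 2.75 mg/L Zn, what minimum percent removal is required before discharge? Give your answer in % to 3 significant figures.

341 L/s = 0.341 m³/s.
16 µg/L = 0.016 mg/L.
Mass balance: 0.12·0.487 = 0.146·Cₑ + 0.341·0.016.
Cₑ = (0.05844 − 0.005456) / 0.146 = 0.3629 mg/L.
Required removal = 1 − 0.3629/2.75 = 86.8 %.

86.8 %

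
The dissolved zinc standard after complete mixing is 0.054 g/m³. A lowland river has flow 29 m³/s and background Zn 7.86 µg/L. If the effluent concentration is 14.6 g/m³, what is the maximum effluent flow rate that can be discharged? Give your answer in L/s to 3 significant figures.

92.0 L/s

7.86 µg/L = 0.00786 mg/L.
Mass balance at complete mixing: C_std·(Q_w + Q_r) = Q_w·C_e + Q_r·C_b.
Rearranging, Q_w = Q_r·(C_std − C_b)/(C_e − C_std) = 29·(0.054 − 0.00786) / (14.6 − 0.054) = 0.09199 m³/s.
= 91.99 L/s.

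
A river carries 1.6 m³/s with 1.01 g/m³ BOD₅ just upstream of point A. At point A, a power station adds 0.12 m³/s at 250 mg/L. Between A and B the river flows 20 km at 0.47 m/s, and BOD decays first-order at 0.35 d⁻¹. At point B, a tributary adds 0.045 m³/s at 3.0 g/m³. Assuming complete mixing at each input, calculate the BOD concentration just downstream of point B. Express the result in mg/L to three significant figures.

After input A: C = (1.6·1.01 + 0.12·250) / 1.72 = 18.38 mg/L.
Over the 20 km reach to input B (t = 4.255e+04 s = 0.4925 d), decay gives C = 18.38·exp(−0.35·0.4925) = 15.47 mg/L.
After input B: C = (1.72·15.47 + 0.045·3) / 1.765 = 15.15 mg/L.

15.2 mg/L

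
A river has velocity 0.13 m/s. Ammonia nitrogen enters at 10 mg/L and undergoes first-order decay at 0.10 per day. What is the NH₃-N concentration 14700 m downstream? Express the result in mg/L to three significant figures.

Travel time t = 14700 m / 0.13 m/s = 1.47e+04/0.13 = 1.131e+05 s = 1.309 d.
First-order decay: C = 10·exp(−0.10·1.309) = 10·0.8773 = 8.773 mg/L.

8.77 mg/L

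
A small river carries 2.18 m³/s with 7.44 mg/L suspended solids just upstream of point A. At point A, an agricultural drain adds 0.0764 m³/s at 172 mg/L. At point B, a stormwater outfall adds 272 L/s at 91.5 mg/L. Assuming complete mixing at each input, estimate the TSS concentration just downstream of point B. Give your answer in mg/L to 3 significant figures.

After input A: C = (2.18·7.44 + 0.0764·172) / 2.256 = 13.01 mg/L.
272 L/s = 0.272 m³/s.
After input B: C = (2.256·13.01 + 0.272·91.5) / 2.528 = 21.46 mg/L.

21.5 mg/L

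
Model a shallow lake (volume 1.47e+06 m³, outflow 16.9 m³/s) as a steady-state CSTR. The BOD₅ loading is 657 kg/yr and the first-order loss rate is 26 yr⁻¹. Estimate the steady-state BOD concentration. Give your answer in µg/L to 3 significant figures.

1.15 µg/L

Outflow Q = 16.9 m³/s × 3.156e+07 s/yr = 5.333e+08 m³/yr.
Steady-state CSTR mass balance: W = Q·C + k·V·C, so C = W/(Q + kV).
Q + kV = 5.333e+08 + 26·1.47e+06 = 5.715e+08 m³/yr.
C = 657/5.715e+08 = 1.15e-06 kg/m³ = 0.00115 mg/L = 1.15 µg/L.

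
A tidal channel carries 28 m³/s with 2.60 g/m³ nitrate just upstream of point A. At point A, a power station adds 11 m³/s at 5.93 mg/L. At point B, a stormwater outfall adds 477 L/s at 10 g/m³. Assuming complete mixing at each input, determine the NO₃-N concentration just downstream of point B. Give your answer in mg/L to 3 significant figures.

3.62 mg/L

After input A: C = (28·2.6 + 11·5.93) / 39 = 3.539 mg/L.
477 L/s = 0.477 m³/s.
After input B: C = (39·3.539 + 0.477·10) / 39.48 = 3.617 mg/L.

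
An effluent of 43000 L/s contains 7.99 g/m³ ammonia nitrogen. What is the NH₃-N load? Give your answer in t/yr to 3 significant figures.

43000 L/s = 43 m³/s.
Mass flux = Q·C = 43 m³/s × 7.99 g/m³ = 343.6 g/s.
= 343.6 g/s × 31.56 = 1.084e+04 t/yr.

10800 t/yr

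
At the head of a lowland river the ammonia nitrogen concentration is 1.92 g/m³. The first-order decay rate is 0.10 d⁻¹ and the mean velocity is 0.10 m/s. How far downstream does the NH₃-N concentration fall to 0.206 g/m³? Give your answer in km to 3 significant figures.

From C = C₀·e^(−kt), t = ln(C₀/C)/k = ln(1.92/0.206)/0.10 = 2.232/0.10 = 22.32 d.
Distance = v·t = 0.10 m/s × 1.929e+06 s = 1.929e+05 m = 192.9 km.

193 km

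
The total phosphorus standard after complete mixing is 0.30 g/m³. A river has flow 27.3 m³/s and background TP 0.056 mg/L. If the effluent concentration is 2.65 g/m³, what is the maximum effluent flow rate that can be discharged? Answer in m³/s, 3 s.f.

2.83 m³/s

Mass balance at complete mixing: C_std·(Q_w + Q_r) = Q_w·C_e + Q_r·C_b.
Rearranging, Q_w = Q_r·(C_std − C_b)/(C_e − C_std) = 27.3·(0.3 − 0.056) / (2.65 − 0.3) = 2.835 m³/s.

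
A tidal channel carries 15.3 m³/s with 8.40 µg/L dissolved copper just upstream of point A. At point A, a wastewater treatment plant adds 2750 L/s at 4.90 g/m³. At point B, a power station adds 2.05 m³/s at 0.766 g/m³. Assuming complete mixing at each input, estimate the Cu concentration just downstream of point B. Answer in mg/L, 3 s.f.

0.755 mg/L

8.40 µg/L = 0.0084 mg/L.
2750 L/s = 2.75 m³/s.
After input A: C = (15.3·0.0084 + 2.75·4.9) / 18.05 = 0.7537 mg/L.
After input B: C = (18.05·0.7537 + 2.05·0.766) / 20.1 = 0.7549 mg/L.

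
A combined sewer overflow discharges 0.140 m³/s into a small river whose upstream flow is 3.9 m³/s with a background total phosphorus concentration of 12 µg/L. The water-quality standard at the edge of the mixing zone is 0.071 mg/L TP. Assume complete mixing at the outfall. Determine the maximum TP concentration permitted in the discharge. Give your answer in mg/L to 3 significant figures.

12 µg/L = 0.012 mg/L.
Mass balance: 0.071·4.04 = 0.14·Cₑ + 3.9·0.012.
Cₑ = (0.2868 − 0.0468) / 0.14 = 1.715 mg/L.

1.71 mg/L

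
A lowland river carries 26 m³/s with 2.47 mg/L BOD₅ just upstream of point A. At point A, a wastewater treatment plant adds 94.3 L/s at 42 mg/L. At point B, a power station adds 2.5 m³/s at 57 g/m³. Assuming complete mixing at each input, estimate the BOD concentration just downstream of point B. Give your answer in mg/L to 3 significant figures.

7.37 mg/L

94.3 L/s = 0.0943 m³/s.
After input A: C = (26·2.47 + 0.0943·42) / 26.09 = 2.613 mg/L.
After input B: C = (26.09·2.613 + 2.5·57) / 28.59 = 7.368 mg/L.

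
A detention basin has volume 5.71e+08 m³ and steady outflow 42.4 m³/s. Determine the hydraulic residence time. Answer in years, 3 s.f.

0.427 yr

Q = 42.4 m³/s × 3.156e+07 s/yr = 1.338e+09 m³/yr.
Hydraulic residence time τ = V/Q = 5.71e+08/1.338e+09 = 0.4267 yr.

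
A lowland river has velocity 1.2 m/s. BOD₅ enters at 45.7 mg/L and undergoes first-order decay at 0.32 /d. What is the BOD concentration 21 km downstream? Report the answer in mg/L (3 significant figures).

42.8 mg/L

Travel time t = 21 km / 1.2 m/s = 2.1e+04/1.2 = 1.75e+04 s = 0.2025 d.
First-order decay: C = 45.7·exp(−0.32·0.2025) = 45.7·0.9372 = 42.83 mg/L.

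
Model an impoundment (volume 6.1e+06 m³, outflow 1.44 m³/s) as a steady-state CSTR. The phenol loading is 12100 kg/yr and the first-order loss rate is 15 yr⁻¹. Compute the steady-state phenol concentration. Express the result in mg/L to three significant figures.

0.0884 mg/L

Outflow Q = 1.44 m³/s × 3.156e+07 s/yr = 4.544e+07 m³/yr.
Steady-state CSTR mass balance: W = Q·C + k·V·C, so C = W/(Q + kV).
Q + kV = 4.544e+07 + 15·6.1e+06 = 1.369e+08 m³/yr.
C = 12100/1.369e+08 = 8.836e-05 kg/m³ = 0.08836 mg/L.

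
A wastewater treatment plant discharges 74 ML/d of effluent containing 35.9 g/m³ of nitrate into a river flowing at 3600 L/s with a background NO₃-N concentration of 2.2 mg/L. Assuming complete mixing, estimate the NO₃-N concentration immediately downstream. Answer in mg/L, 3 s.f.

74 ML/d = 0.8565 m³/s.
3600 L/s = 3.6 m³/s.
By mass balance at complete mixing, C = (0.8565·35.9 + 3.6·2.2) / (0.8565 + 3.6) = 38.67/4.456 = 8.677 mg/L.

8.68 mg/L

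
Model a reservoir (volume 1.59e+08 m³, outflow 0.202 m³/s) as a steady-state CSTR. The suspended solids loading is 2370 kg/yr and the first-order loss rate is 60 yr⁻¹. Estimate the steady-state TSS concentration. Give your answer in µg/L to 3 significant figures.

Outflow Q = 0.202 m³/s × 3.156e+07 s/yr = 6.375e+06 m³/yr.
Steady-state CSTR mass balance: W = Q·C + k·V·C, so C = W/(Q + kV).
Q + kV = 6.375e+06 + 60·1.59e+08 = 9.546e+09 m³/yr.
C = 2370/9.546e+09 = 2.483e-07 kg/m³ = 0.0002483 mg/L = 0.2483 µg/L.

0.248 µg/L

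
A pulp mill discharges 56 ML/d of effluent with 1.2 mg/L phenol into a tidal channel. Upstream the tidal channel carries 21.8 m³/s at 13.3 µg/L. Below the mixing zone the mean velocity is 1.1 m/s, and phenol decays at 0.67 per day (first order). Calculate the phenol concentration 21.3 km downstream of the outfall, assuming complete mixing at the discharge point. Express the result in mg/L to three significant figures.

56 ML/d = 0.6481 m³/s.
13.3 µg/L = 0.0133 mg/L.
After complete mixing, C₀ = (0.6481·1.2 + 21.8·0.0133) / 22.45 = 0.04756 mg/L.
Travel time t = 2.13e+04 m / 1.1 m/s = 1.936e+04 s = 0.2241 d.
C = 0.04756·exp(−0.67·0.2241) = 0.04756·0.8606 = 0.04093 mg/L.

0.0409 mg/L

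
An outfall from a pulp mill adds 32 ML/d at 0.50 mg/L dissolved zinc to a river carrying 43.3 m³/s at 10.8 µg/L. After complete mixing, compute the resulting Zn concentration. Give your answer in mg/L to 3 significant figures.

0.0149 mg/L

32 ML/d = 0.3704 m³/s.
10.8 µg/L = 0.0108 mg/L.
Conservation of mass across the mixing zone: C = (0.3704·0.5 + 43.3·0.0108) / (0.3704 + 43.3) = 0.6528/43.67 = 0.01495 mg/L.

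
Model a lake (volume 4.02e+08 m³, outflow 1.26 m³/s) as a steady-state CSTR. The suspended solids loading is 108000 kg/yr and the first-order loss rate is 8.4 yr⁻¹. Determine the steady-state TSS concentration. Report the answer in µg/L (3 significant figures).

31.6 µg/L

Outflow Q = 1.26 m³/s × 3.156e+07 s/yr = 3.976e+07 m³/yr.
Steady-state CSTR mass balance: W = Q·C + k·V·C, so C = W/(Q + kV).
Q + kV = 3.976e+07 + 8.4·4.02e+08 = 3.417e+09 m³/yr.
C = 108000/3.417e+09 = 3.161e-05 kg/m³ = 0.03161 mg/L = 31.61 µg/L.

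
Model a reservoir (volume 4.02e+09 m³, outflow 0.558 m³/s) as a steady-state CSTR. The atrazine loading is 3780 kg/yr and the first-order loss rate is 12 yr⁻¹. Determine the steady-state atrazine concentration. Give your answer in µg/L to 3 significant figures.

Outflow Q = 0.558 m³/s × 3.156e+07 s/yr = 1.761e+07 m³/yr.
Steady-state CSTR mass balance: W = Q·C + k·V·C, so C = W/(Q + kV).
Q + kV = 1.761e+07 + 12·4.02e+09 = 4.826e+10 m³/yr.
C = 3780/4.826e+10 = 7.833e-08 kg/m³ = 7.833e-05 mg/L = 0.07833 µg/L.

0.0783 µg/L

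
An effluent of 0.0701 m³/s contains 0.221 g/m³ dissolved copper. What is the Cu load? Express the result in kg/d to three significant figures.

1.34 kg/d

Mass flux = Q·C = 0.0701 m³/s × 0.221 g/m³ = 0.01549 g/s.
= 0.01549 g/s × 86.4 = 1.339 kg/d.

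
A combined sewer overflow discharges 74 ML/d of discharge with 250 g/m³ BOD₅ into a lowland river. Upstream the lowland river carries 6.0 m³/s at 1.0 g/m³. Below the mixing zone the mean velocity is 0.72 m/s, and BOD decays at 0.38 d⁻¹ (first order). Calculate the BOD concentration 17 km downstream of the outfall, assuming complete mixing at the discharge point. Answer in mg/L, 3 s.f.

28.9 mg/L

74 ML/d = 0.8565 m³/s.
After complete mixing, C₀ = (0.8565·250 + 6·1) / 6.856 = 32.1 mg/L.
Travel time t = 1.7e+04 m / 0.72 m/s = 2.361e+04 s = 0.2733 d.
C = 32.1·exp(−0.38·0.2733) = 32.1·0.9014 = 28.94 mg/L.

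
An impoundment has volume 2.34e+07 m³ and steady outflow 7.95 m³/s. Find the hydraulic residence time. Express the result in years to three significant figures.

Q = 7.95 m³/s × 3.156e+07 s/yr = 2.509e+08 m³/yr.
Hydraulic residence time τ = V/Q = 2.34e+07/2.509e+08 = 0.09327 yr.

0.0933 yr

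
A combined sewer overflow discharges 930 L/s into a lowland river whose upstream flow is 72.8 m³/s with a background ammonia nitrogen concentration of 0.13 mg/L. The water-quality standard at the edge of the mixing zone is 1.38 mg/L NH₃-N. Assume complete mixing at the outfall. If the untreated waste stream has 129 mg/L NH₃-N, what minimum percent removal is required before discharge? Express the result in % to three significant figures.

23.1 %

930 L/s = 0.93 m³/s.
Mass balance: 1.38·73.73 = 0.93·Cₑ + 72.8·0.13.
Cₑ = (101.7 − 9.464) / 0.93 = 99.23 mg/L.
Required removal = 1 − 99.23/129 = 23.08 %.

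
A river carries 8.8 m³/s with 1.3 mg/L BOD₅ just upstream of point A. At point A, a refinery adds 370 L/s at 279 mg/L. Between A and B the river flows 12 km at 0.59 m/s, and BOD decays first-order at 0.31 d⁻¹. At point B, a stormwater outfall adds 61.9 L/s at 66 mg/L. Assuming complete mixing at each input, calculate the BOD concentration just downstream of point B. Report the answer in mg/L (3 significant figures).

370 L/s = 0.37 m³/s.
After input A: C = (8.8·1.3 + 0.37·279) / 9.17 = 12.5 mg/L.
Over the 12 km reach to input B (t = 2.034e+04 s = 0.2354 d), decay gives C = 12.5·exp(−0.31·0.2354) = 11.62 mg/L.
61.9 L/s = 0.0619 m³/s.
After input B: C = (9.17·11.62 + 0.0619·66) / 9.232 = 11.99 mg/L.

12.0 mg/L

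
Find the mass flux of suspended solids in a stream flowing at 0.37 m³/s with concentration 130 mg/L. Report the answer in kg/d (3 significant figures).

Mass flux = Q·C = 0.37 m³/s × 130 g/m³ = 48.1 g/s.
= 48.1 g/s × 86.4 = 4156 kg/d.

4160 kg/d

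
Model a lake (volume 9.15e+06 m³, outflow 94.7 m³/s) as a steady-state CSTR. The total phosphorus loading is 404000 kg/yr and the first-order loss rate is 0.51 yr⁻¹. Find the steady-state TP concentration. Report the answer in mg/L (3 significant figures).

0.135 mg/L

Outflow Q = 94.7 m³/s × 3.156e+07 s/yr = 2.989e+09 m³/yr.
Steady-state CSTR mass balance: W = Q·C + k·V·C, so C = W/(Q + kV).
Q + kV = 2.989e+09 + 0.51·9.15e+06 = 2.993e+09 m³/yr.
C = 404000/2.993e+09 = 0.000135 kg/m³ = 0.135 mg/L.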